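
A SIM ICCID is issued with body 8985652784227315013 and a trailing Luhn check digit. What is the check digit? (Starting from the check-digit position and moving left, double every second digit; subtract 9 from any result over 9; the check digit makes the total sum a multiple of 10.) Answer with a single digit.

4

Partial digits right→left: 3 1 0 5 1 3 7 2 2 4 8 7 2 5 6 5 8 9 8
Double every second digit counting from the check-digit position (so the 1st, 3rd, 5th, ... of the partial from the right).
  doubled (with −9 where >9): 6 0 2 5 4 7 4 3 7 7 → sum 45
  kept as-is: 1 5 3 2 4 7 5 5 9 → sum 41
Total = 45 + 41 = 86.
Check digit = (10 − (86 mod 10)) mod 10 = 4.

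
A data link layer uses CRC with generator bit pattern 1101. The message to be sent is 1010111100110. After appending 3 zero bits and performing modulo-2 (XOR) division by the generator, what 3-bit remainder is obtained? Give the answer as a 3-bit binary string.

100

Append 3 zeros: 1010111100110000. Divide by 1101 (XOR where the leading bit is 1):
  pos 0: 1010 XOR 1101 = 0111
  pos 1: 1111 XOR 1101 = 0010
  pos 3: 1011 XOR 1101 = 0110
  pos 4: 1101 XOR 1101 = 0000
  pos 10: 1100 XOR 1101 = 0001
Remainder (last 3 bits) = 100. This is the CRC / FCS.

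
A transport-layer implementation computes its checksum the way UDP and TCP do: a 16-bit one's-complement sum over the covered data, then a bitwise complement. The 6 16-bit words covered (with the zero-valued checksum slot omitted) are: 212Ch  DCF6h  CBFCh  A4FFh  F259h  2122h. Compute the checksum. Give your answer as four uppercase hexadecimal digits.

7D64

One's-complement addition (fold any carry out of bit 15 back into bit 0):
  0x212C + 0xDCF6 = 0x0FE22
  0xFE22 + 0xCBFC = 0x1CA1E → wrap carry → 0xCA1F
  0xCA1F + 0xA4FF = 0x16F1E → wrap carry → 0x6F1F
  0x6F1F + 0xF259 = 0x16178 → wrap carry → 0x6179
  0x6179 + 0x2122 = 0x0829B
One's-complement sum = 0x829B.
Checksum = ~0x829B & 0xFFFF = 0x7D64.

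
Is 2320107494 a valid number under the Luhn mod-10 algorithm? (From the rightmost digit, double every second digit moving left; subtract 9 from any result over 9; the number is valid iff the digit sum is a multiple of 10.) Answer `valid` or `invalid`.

From the right, keep odd positions and double even positions (subtract 9 from any doubled value over 9):
  doubled (positions 2,4,...): 9 5 2 4 4 → sum 24
  kept (positions 1,3,...): 4 4 0 0 3 → sum 11
Total = 35.
35 mod 10 = 5, so the number is invalid.

invalid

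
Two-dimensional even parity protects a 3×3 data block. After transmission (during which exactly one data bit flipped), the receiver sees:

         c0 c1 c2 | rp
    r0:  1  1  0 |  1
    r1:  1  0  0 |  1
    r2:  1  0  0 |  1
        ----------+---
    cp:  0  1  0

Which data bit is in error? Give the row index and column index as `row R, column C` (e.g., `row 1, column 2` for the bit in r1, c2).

row 0, column 0

Recompute each row's even parity and compare to rp:
  r0: data parity 0, sent rp 1 → mismatch
  r1: data parity 1, sent rp 1 → ok
  r2: data parity 1, sent rp 1 → ok
Recompute each column's even parity and compare to cp:
  c0: data parity 1, sent cp 0 → mismatch
  c1: data parity 1, sent cp 1 → ok
  c2: data parity 0, sent cp 0 → ok
Exactly one row (r0) and one column (c0) fail → the flipped bit is at their intersection.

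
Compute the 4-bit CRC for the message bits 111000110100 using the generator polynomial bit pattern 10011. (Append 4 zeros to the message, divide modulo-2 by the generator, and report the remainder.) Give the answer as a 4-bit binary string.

Append 4 zeros: 1110001101000000. Divide by 10011 (XOR where the leading bit is 1):
  pos 0: 11100 XOR 10011 = 01111
  pos 1: 11110 XOR 10011 = 01101
  pos 2: 11011 XOR 10011 = 01000
  pos 3: 10001 XOR 10011 = 00010
  pos 6: 10010 XOR 10011 = 00001
  pos 10: 10000 XOR 10011 = 00011
Remainder (last 4 bits) = 0110. This is the CRC / FCS.

0110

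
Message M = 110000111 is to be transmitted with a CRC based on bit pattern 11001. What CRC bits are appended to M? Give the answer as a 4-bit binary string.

0011

Append 4 zeros: 1100001110000. Divide by 11001 (XOR where the leading bit is 1):
  pos 0: 11000 XOR 11001 = 00001
  pos 4: 10111 XOR 11001 = 01110
  pos 5: 11100 XOR 11001 = 00101
  pos 7: 10100 XOR 11001 = 01101
  pos 8: 11010 XOR 11001 = 00011
Remainder (last 4 bits) = 0011. This is the CRC / FCS.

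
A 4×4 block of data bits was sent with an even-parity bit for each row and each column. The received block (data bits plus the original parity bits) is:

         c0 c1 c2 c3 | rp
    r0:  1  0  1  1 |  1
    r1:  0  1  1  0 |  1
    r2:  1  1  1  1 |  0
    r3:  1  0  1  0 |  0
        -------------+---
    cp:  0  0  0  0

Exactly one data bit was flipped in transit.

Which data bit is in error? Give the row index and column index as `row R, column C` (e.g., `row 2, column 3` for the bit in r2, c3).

Recompute each row's even parity and compare to rp:
  r0: data parity 1, sent rp 1 → ok
  r1: data parity 0, sent rp 1 → mismatch
  r2: data parity 0, sent rp 0 → ok
  r3: data parity 0, sent rp 0 → ok
Recompute each column's even parity and compare to cp:
  c0: data parity 1, sent cp 0 → mismatch
  c1: data parity 0, sent cp 0 → ok
  c2: data parity 0, sent cp 0 → ok
  c3: data parity 0, sent cp 0 → ok
Exactly one row (r1) and one column (c0) fail → the flipped bit is at their intersection.

row 1, column 0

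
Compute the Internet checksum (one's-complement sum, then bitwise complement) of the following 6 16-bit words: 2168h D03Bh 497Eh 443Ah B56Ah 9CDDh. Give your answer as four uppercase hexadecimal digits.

2E5B

One's-complement addition (fold any carry out of bit 15 back into bit 0):
  0x2168 + 0xD03B = 0x0F1A3
  0xF1A3 + 0x497E = 0x13B21 → wrap carry → 0x3B22
  0x3B22 + 0x443A = 0x07F5C
  0x7F5C + 0xB56A = 0x134C6 → wrap carry → 0x34C7
  0x34C7 + 0x9CDD = 0x0D1A4
One's-complement sum = 0xD1A4.
Checksum = ~0xD1A4 & 0xFFFF = 0x2E5B.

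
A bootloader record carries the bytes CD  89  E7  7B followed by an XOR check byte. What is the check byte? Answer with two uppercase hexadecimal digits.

D8

XOR the bytes together:
  start with 0xCD
  0xCD ⊕ 0x89 = 0x44
  0x44 ⊕ 0xE7 = 0xA3
  0xA3 ⊕ 0x7B = 0xD8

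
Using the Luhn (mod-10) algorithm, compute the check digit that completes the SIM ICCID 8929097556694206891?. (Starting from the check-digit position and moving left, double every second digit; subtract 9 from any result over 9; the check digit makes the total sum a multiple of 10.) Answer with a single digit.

9

Partial digits right→left: 1 9 8 6 0 2 4 9 6 6 5 5 7 9 0 9 2 9 8
Double every second digit counting from the check-digit position (so the 1st, 3rd, 5th, ... of the partial from the right).
  doubled (with −9 where >9): 2 7 0 8 3 1 5 0 4 7 → sum 37
  kept as-is: 9 6 2 9 6 5 9 9 9 → sum 64
Total = 37 + 64 = 101.
Check digit = (10 − (101 mod 10)) mod 10 = 9.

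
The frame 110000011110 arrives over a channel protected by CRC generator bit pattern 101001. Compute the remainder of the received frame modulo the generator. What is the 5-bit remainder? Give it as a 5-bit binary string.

Modulo-2 division of 110000011110 by 101001:
  pos 0: 110000 XOR 101001 = 011001
  pos 1: 110010 XOR 101001 = 011011
  pos 2: 110111 XOR 101001 = 011110
  pos 3: 111101 XOR 101001 = 010100
  pos 4: 101001 XOR 101001 = 000000
Remainder = 00010 (nonzero — an error is detected).

00010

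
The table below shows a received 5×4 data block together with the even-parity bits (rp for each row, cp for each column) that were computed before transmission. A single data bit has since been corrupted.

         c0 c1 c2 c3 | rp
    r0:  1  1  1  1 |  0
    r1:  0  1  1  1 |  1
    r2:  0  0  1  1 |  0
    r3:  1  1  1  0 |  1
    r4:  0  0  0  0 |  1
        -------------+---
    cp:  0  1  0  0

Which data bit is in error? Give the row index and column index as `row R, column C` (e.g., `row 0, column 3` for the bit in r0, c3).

row 4, column 3

Recompute each row's even parity and compare to rp:
  r0: data parity 0, sent rp 0 → ok
  r1: data parity 1, sent rp 1 → ok
  r2: data parity 0, sent rp 0 → ok
  r3: data parity 1, sent rp 1 → ok
  r4: data parity 0, sent rp 1 → mismatch
Recompute each column's even parity and compare to cp:
  c0: data parity 0, sent cp 0 → ok
  c1: data parity 1, sent cp 1 → ok
  c2: data parity 0, sent cp 0 → ok
  c3: data parity 1, sent cp 0 → mismatch
Exactly one row (r4) and one column (c3) fail → the flipped bit is at their intersection.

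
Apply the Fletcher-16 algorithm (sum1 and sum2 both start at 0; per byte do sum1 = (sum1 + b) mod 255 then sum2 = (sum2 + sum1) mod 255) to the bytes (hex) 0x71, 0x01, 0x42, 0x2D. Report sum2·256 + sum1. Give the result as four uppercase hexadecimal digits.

7AE1

Running sums (mod 255):
  after byte 0 (0x71): sum1=113, sum2=113
  after byte 1 (0x01): sum1=114, sum2=227
  after byte 2 (0x42): sum1=180, sum2=152
  after byte 3 (0x2D): sum1=225, sum2=122
Checksum = sum2·256 + sum1 = 122·256 + 225 = 31457 = 0x7AE1.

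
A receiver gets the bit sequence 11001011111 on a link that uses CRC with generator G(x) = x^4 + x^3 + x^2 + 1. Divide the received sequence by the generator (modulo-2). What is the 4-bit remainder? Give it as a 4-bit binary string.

Modulo-2 division of 11001011111 by 11101:
  pos 0: 11001 XOR 11101 = 00100
  pos 2: 10001 XOR 11101 = 01100
  pos 3: 11001 XOR 11101 = 00100
  pos 5: 10011 XOR 11101 = 01110
  pos 6: 11101 XOR 11101 = 00000
Remainder = 0000 (zero — the frame passes the CRC check).

0000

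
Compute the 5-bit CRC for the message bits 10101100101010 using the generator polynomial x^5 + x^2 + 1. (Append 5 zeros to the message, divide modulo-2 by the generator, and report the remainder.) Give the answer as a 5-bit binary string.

Append 5 zeros: 1010110010101000000. Divide by 100101 (XOR where the leading bit is 1):
  pos 0: 101011 XOR 100101 = 001110
  pos 2: 111000 XOR 100101 = 011101
  pos 3: 111011 XOR 100101 = 011110
  pos 4: 111100 XOR 100101 = 011001
  pos 5: 110011 XOR 100101 = 010110
  pos 6: 101100 XOR 100101 = 001001
  pos 8: 100110 XOR 100101 = 000011
  pos 12: 110000 XOR 100101 = 010101
  pos 13: 101010 XOR 100101 = 001111
Remainder (last 5 bits) = 01111. This is the CRC / FCS.

01111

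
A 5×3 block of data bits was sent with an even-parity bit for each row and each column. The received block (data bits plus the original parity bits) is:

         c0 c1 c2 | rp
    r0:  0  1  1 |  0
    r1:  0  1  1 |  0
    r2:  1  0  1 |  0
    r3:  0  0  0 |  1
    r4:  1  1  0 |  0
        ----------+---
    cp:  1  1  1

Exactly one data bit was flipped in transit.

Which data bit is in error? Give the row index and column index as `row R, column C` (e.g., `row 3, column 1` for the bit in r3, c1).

Recompute each row's even parity and compare to rp:
  r0: data parity 0, sent rp 0 → ok
  r1: data parity 0, sent rp 0 → ok
  r2: data parity 0, sent rp 0 → ok
  r3: data parity 0, sent rp 1 → mismatch
  r4: data parity 0, sent rp 0 → ok
Recompute each column's even parity and compare to cp:
  c0: data parity 0, sent cp 1 → mismatch
  c1: data parity 1, sent cp 1 → ok
  c2: data parity 1, sent cp 1 → ok
Exactly one row (r3) and one column (c0) fail → the flipped bit is at their intersection.

row 3, column 0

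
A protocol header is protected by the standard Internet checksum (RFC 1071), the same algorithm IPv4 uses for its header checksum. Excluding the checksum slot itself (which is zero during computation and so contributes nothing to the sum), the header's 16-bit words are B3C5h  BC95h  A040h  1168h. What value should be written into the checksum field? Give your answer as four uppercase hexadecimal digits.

One's-complement addition (fold any carry out of bit 15 back into bit 0):
  0xB3C5 + 0xBC95 = 0x1705A → wrap carry → 0x705B
  0x705B + 0xA040 = 0x1109B → wrap carry → 0x109C
  0x109C + 0x1168 = 0x02204
One's-complement sum = 0x2204.
Checksum = ~0x2204 & 0xFFFF = 0xDDFB.

DDFB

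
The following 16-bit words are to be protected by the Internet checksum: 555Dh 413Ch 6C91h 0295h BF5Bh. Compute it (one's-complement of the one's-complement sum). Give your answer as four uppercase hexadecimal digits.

3AE4

One's-complement addition (fold any carry out of bit 15 back into bit 0):
  0x555D + 0x413C = 0x09699
  0x9699 + 0x6C91 = 0x1032A → wrap carry → 0x032B
  0x032B + 0x0295 = 0x005C0
  0x05C0 + 0xBF5B = 0x0C51B
One's-complement sum = 0xC51B.
Checksum = ~0xC51B & 0xFFFF = 0x3AE4.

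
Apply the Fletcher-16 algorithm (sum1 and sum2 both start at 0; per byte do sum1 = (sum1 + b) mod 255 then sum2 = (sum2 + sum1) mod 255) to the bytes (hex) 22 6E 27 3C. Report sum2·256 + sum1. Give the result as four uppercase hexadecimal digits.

5EF3

Running sums (mod 255):
  after byte 0 (22): sum1=34, sum2=34
  after byte 1 (6E): sum1=144, sum2=178
  after byte 2 (27): sum1=183, sum2=106
  after byte 3 (3C): sum1=243, sum2=94
Checksum = sum2·256 + sum1 = 94·256 + 243 = 24307 = 0x5EF3.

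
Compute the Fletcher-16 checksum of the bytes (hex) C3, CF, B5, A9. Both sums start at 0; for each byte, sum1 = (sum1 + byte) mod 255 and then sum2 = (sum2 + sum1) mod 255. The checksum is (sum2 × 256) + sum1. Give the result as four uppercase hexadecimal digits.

93F2

Running sums (mod 255):
  after byte 0 (C3): sum1=195, sum2=195
  after byte 1 (CF): sum1=147, sum2=87
  after byte 2 (B5): sum1=73, sum2=160
  after byte 3 (A9): sum1=242, sum2=147
Checksum = sum2·256 + sum1 = 147·256 + 242 = 37874 = 0x93F2.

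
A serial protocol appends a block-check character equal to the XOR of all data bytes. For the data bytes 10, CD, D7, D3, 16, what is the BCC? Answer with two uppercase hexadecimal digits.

XOR the bytes together:
  start with 0x10
  0x10 ⊕ 0xCD = 0xDD
  0xDD ⊕ 0xD7 = 0x0A
  0x0A ⊕ 0xD3 = 0xD9
  0xD9 ⊕ 0x16 = 0xCF

CF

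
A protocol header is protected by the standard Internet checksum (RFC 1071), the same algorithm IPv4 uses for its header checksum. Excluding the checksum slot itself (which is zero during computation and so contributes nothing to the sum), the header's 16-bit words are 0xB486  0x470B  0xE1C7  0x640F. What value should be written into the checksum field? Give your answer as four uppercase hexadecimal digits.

One's-complement addition (fold any carry out of bit 15 back into bit 0):
  0xB486 + 0x470B = 0x0FB91
  0xFB91 + 0xE1C7 = 0x1DD58 → wrap carry → 0xDD59
  0xDD59 + 0x640F = 0x14168 → wrap carry → 0x4169
One's-complement sum = 0x4169.
Checksum = ~0x4169 & 0xFFFF = 0xBE96.

BE96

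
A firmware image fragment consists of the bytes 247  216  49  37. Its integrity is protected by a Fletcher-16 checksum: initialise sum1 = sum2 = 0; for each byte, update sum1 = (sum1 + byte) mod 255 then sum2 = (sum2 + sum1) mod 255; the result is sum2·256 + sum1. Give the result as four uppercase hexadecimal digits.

Running sums (mod 255):
  after byte 0 (247): sum1=247, sum2=247
  after byte 1 (216): sum1=208, sum2=200
  after byte 2 (49): sum1=2, sum2=202
  after byte 3 (37): sum1=39, sum2=241
Checksum = sum2·256 + sum1 = 241·256 + 39 = 61735 = 0xF127.

F127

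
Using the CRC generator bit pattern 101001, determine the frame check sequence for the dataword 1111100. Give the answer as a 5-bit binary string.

Append 5 zeros: 111110000000. Divide by 101001 (XOR where the leading bit is 1):
  pos 0: 111110 XOR 101001 = 010111
  pos 1: 101110 XOR 101001 = 000111
  pos 4: 111000 XOR 101001 = 010001
  pos 5: 100010 XOR 101001 = 001011
Remainder (last 5 bits) = 10110. This is the CRC / FCS.

10110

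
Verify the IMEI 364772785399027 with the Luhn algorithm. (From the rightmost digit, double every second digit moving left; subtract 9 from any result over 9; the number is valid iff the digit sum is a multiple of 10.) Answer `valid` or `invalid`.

valid

From the right, keep odd positions and double even positions (subtract 9 from any doubled value over 9):
  doubled (positions 2,4,...): 4 9 6 7 4 5 3 → sum 38
  kept (positions 1,3,...): 7 0 9 5 7 7 4 3 → sum 42
Total = 80.
80 mod 10 = 0, so the number is valid.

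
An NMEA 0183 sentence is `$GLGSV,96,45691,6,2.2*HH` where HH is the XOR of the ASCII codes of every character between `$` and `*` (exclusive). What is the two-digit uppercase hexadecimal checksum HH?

61

XOR the ASCII codes of the payload characters:
  'G' = 0x47 → acc = 0x47
  'L' = 0x4C → acc = 0x0B
  'G' = 0x47 → acc = 0x4C
  'S' = 0x53 → acc = 0x1F
  'V' = 0x56 → acc = 0x49
  ',' = 0x2C → acc = 0x65
  '9' = 0x39 → acc = 0x5C
  '6' = 0x36 → acc = 0x6A
  ',' = 0x2C → acc = 0x46
  '4' = 0x34 → acc = 0x72
  '5' = 0x35 → acc = 0x47
  '6' = 0x36 → acc = 0x71
  '9' = 0x39 → acc = 0x48
  '1' = 0x31 → acc = 0x79
  ',' = 0x2C → acc = 0x55
  '6' = 0x36 → acc = 0x63
  ',' = 0x2C → acc = 0x4F
  '2' = 0x32 → acc = 0x7D
  '.' = 0x2E → acc = 0x53
  '2' = 0x32 → acc = 0x61
Checksum = 0x61.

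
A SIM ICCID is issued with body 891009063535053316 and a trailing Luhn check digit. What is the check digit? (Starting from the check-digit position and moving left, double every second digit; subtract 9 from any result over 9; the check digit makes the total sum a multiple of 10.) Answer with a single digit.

8

Partial digits right→left: 6 1 3 3 5 0 5 3 5 3 6 0 9 0 0 1 9 8
Double every second digit counting from the check-digit position (so the 1st, 3rd, 5th, ... of the partial from the right).
  doubled (with −9 where >9): 3 6 1 1 1 3 9 0 9 → sum 33
  kept as-is: 1 3 0 3 3 0 0 1 8 → sum 19
Total = 33 + 19 = 52.
Check digit = (10 − (52 mod 10)) mod 10 = 8.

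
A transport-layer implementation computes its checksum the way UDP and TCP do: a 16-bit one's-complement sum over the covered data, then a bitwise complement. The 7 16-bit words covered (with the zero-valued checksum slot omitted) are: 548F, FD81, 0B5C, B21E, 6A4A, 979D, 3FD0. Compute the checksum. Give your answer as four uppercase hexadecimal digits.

AEBB

One's-complement addition (fold any carry out of bit 15 back into bit 0):
  0x548F + 0xFD81 = 0x15210 → wrap carry → 0x5211
  0x5211 + 0x0B5C = 0x05D6D
  0x5D6D + 0xB21E = 0x10F8B → wrap carry → 0x0F8C
  0x0F8C + 0x6A4A = 0x079D6
  0x79D6 + 0x979D = 0x11173 → wrap carry → 0x1174
  0x1174 + 0x3FD0 = 0x05144
One's-complement sum = 0x5144.
Checksum = ~0x5144 & 0xFFFF = 0xAEBB.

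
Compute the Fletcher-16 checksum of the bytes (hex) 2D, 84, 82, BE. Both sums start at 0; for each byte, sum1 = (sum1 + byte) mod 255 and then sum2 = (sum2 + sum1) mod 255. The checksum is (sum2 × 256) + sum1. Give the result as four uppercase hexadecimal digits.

06F2

Running sums (mod 255):
  after byte 0 (2D): sum1=45, sum2=45
  after byte 1 (84): sum1=177, sum2=222
  after byte 2 (82): sum1=52, sum2=19
  after byte 3 (BE): sum1=242, sum2=6
Checksum = sum2·256 + sum1 = 6·256 + 242 = 1778 = 0x06F2.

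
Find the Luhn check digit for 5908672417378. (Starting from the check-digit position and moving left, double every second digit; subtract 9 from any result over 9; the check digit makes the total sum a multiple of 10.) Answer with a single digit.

5

Partial digits right→left: 8 7 3 7 1 4 2 7 6 8 0 9 5
Double every second digit counting from the check-digit position (so the 1st, 3rd, 5th, ... of the partial from the right).
  doubled (with −9 where >9): 7 6 2 4 3 0 1 → sum 23
  kept as-is: 7 7 4 7 8 9 → sum 42
Total = 23 + 42 = 65.
Check digit = (10 − (65 mod 10)) mod 10 = 5.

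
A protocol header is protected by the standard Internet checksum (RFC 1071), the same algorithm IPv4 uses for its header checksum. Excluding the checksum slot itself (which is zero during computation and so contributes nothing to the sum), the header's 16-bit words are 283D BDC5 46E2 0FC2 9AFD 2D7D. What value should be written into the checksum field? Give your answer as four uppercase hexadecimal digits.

FADD

One's-complement addition (fold any carry out of bit 15 back into bit 0):
  0x283D + 0xBDC5 = 0x0E602
  0xE602 + 0x46E2 = 0x12CE4 → wrap carry → 0x2CE5
  0x2CE5 + 0x0FC2 = 0x03CA7
  0x3CA7 + 0x9AFD = 0x0D7A4
  0xD7A4 + 0x2D7D = 0x10521 → wrap carry → 0x0522
One's-complement sum = 0x0522.
Checksum = ~0x0522 & 0xFFFF = 0xFADD.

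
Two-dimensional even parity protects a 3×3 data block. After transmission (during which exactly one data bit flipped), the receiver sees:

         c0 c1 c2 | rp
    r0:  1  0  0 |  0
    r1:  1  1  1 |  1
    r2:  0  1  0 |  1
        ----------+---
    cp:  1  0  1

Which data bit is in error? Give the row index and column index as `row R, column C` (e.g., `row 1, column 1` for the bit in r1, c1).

row 0, column 0

Recompute each row's even parity and compare to rp:
  r0: data parity 1, sent rp 0 → mismatch
  r1: data parity 1, sent rp 1 → ok
  r2: data parity 1, sent rp 1 → ok
Recompute each column's even parity and compare to cp:
  c0: data parity 0, sent cp 1 → mismatch
  c1: data parity 0, sent cp 0 → ok
  c2: data parity 1, sent cp 1 → ok
Exactly one row (r0) and one column (c0) fail → the flipped bit is at their intersection.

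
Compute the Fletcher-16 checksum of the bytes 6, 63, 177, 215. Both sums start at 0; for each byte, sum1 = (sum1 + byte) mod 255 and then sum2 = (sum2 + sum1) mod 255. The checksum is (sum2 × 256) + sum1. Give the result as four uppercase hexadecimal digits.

Running sums (mod 255):
  after byte 0 (6): sum1=6, sum2=6
  after byte 1 (63): sum1=69, sum2=75
  after byte 2 (177): sum1=246, sum2=66
  after byte 3 (215): sum1=206, sum2=17
Checksum = sum2·256 + sum1 = 17·256 + 206 = 4558 = 0x11CE.

11CE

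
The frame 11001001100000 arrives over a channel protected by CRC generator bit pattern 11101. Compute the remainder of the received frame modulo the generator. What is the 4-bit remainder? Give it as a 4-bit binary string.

Modulo-2 division of 11001001100000 by 11101:
  pos 0: 11001 XOR 11101 = 00100
  pos 2: 10000 XOR 11101 = 01101
  pos 3: 11011 XOR 11101 = 00110
  pos 5: 11010 XOR 11101 = 00111
  pos 7: 11100 XOR 11101 = 00001
Remainder = 0100 (nonzero — an error is detected).

0100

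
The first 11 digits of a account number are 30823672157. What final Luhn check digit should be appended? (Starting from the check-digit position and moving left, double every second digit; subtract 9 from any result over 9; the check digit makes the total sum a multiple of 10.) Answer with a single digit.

Partial digits right→left: 7 5 1 2 7 6 3 2 8 0 3
Double every second digit counting from the check-digit position (so the 1st, 3rd, 5th, ... of the partial from the right).
  doubled (with −9 where >9): 5 2 5 6 7 6 → sum 31
  kept as-is: 5 2 6 2 0 → sum 15
Total = 31 + 15 = 46.
Check digit = (10 − (46 mod 10)) mod 10 = 4.

4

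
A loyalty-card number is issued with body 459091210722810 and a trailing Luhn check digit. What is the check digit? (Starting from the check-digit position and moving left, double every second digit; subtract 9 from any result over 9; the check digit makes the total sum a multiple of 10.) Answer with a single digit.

Partial digits right→left: 0 1 8 2 2 7 0 1 2 1 9 0 9 5 4
Double every second digit counting from the check-digit position (so the 1st, 3rd, 5th, ... of the partial from the right).
  doubled (with −9 where >9): 0 7 4 0 4 9 9 8 → sum 41
  kept as-is: 1 2 7 1 1 0 5 → sum 17
Total = 41 + 17 = 58.
Check digit = (10 − (58 mod 10)) mod 10 = 2.

2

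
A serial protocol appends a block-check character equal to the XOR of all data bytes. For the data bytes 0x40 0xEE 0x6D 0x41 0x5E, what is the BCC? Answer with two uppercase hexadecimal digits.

XOR the bytes together:
  start with 0x40
  0x40 ⊕ 0xEE = 0xAE
  0xAE ⊕ 0x6D = 0xC3
  0xC3 ⊕ 0x41 = 0x82
  0x82 ⊕ 0x5E = 0xDC

DC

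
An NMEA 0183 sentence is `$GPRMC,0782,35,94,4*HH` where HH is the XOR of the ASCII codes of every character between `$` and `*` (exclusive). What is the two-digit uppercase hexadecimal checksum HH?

XOR the ASCII codes of the payload characters:
  'G' = 0x47 → acc = 0x47
  'P' = 0x50 → acc = 0x17
  'R' = 0x52 → acc = 0x45
  'M' = 0x4D → acc = 0x08
  'C' = 0x43 → acc = 0x4B
  ',' = 0x2C → acc = 0x67
  '0' = 0x30 → acc = 0x57
  '7' = 0x37 → acc = 0x60
  '8' = 0x38 → acc = 0x58
  '2' = 0x32 → acc = 0x6A
  ',' = 0x2C → acc = 0x46
  '3' = 0x33 → acc = 0x75
  '5' = 0x35 → acc = 0x40
  ',' = 0x2C → acc = 0x6C
  '9' = 0x39 → acc = 0x55
  '4' = 0x34 → acc = 0x61
  ',' = 0x2C → acc = 0x4D
  '4' = 0x34 → acc = 0x79
Checksum = 0x79.

79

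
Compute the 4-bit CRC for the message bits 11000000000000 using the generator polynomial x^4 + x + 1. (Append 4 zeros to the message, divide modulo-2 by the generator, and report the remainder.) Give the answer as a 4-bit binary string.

0110

Append 4 zeros: 110000000000000000. Divide by 10011 (XOR where the leading bit is 1):
  pos 0: 11000 XOR 10011 = 01011
  pos 1: 10110 XOR 10011 = 00101
  pos 3: 10100 XOR 10011 = 00111
  pos 5: 11100 XOR 10011 = 01111
  pos 6: 11110 XOR 10011 = 01101
  pos 7: 11010 XOR 10011 = 01001
  pos 8: 10010 XOR 10011 = 00001
  pos 12: 10000 XOR 10011 = 00011
Remainder (last 4 bits) = 0110. This is the CRC / FCS.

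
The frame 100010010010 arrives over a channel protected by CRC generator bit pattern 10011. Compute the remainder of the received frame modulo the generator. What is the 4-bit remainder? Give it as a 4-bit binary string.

Modulo-2 division of 100010010010 by 10011:
  pos 0: 10001 XOR 10011 = 00010
  pos 3: 10001 XOR 10011 = 00010
  pos 6: 10001 XOR 10011 = 00010
Remainder = 0100 (nonzero — an error is detected).

0100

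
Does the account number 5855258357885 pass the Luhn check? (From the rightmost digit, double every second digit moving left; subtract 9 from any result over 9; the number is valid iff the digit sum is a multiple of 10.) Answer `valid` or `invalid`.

From the right, keep odd positions and double even positions (subtract 9 from any doubled value over 9):
  doubled (positions 2,4,...): 7 5 6 1 1 7 → sum 27
  kept (positions 1,3,...): 5 8 5 8 2 5 5 → sum 38
Total = 65.
65 mod 10 = 5, so the number is invalid.

invalid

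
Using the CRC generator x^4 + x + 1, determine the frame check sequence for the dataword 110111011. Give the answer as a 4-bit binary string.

0000

Append 4 zeros: 1101110110000. Divide by 10011 (XOR where the leading bit is 1):
  pos 0: 11011 XOR 10011 = 01000
  pos 1: 10001 XOR 10011 = 00010
  pos 4: 10011 XOR 10011 = 00000
Remainder (last 4 bits) = 0000. This is the CRC / FCS.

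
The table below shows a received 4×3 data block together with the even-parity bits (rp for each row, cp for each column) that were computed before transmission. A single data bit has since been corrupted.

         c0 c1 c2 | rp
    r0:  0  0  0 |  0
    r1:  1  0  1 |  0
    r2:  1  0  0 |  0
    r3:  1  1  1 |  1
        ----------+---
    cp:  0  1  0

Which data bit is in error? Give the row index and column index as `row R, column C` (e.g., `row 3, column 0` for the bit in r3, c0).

Recompute each row's even parity and compare to rp:
  r0: data parity 0, sent rp 0 → ok
  r1: data parity 0, sent rp 0 → ok
  r2: data parity 1, sent rp 0 → mismatch
  r3: data parity 1, sent rp 1 → ok
Recompute each column's even parity and compare to cp:
  c0: data parity 1, sent cp 0 → mismatch
  c1: data parity 1, sent cp 1 → ok
  c2: data parity 0, sent cp 0 → ok
Exactly one row (r2) and one column (c0) fail → the flipped bit is at their intersection.

row 2, column 0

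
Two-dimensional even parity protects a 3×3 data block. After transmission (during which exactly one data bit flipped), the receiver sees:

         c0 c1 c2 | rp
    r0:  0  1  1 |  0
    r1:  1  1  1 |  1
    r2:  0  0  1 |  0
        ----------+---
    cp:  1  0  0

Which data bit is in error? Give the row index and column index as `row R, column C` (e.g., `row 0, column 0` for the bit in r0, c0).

Recompute each row's even parity and compare to rp:
  r0: data parity 0, sent rp 0 → ok
  r1: data parity 1, sent rp 1 → ok
  r2: data parity 1, sent rp 0 → mismatch
Recompute each column's even parity and compare to cp:
  c0: data parity 1, sent cp 1 → ok
  c1: data parity 0, sent cp 0 → ok
  c2: data parity 1, sent cp 0 → mismatch
Exactly one row (r2) and one column (c2) fail → the flipped bit is at their intersection.

row 2, column 2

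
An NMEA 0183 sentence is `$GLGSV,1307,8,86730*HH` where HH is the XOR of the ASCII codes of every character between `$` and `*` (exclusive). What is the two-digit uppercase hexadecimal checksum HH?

XOR the ASCII codes of the payload characters:
  'G' = 0x47 → acc = 0x47
  'L' = 0x4C → acc = 0x0B
  'G' = 0x47 → acc = 0x4C
  'S' = 0x53 → acc = 0x1F
  'V' = 0x56 → acc = 0x49
  ',' = 0x2C → acc = 0x65
  '1' = 0x31 → acc = 0x54
  '3' = 0x33 → acc = 0x67
  '0' = 0x30 → acc = 0x57
  '7' = 0x37 → acc = 0x60
  ',' = 0x2C → acc = 0x4C
  '8' = 0x38 → acc = 0x74
  ',' = 0x2C → acc = 0x58
  '8' = 0x38 → acc = 0x60
  '6' = 0x36 → acc = 0x56
  '7' = 0x37 → acc = 0x61
  '3' = 0x33 → acc = 0x52
  '0' = 0x30 → acc = 0x62
Checksum = 0x62.

62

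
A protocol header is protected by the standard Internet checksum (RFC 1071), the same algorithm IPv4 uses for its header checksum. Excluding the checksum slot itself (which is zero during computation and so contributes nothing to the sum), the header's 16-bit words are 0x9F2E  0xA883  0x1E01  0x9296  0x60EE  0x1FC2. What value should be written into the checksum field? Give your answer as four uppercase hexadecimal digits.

One's-complement addition (fold any carry out of bit 15 back into bit 0):
  0x9F2E + 0xA883 = 0x147B1 → wrap carry → 0x47B2
  0x47B2 + 0x1E01 = 0x065B3
  0x65B3 + 0x9296 = 0x0F849
  0xF849 + 0x60EE = 0x15937 → wrap carry → 0x5938
  0x5938 + 0x1FC2 = 0x078FA
One's-complement sum = 0x78FA.
Checksum = ~0x78FA & 0xFFFF = 0x8705.

8705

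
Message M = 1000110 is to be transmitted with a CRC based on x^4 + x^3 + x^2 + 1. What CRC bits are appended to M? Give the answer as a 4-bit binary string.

Append 4 zeros: 10001100000. Divide by 11101 (XOR where the leading bit is 1):
  pos 0: 10001 XOR 11101 = 01100
  pos 1: 11001 XOR 11101 = 00100
  pos 3: 10000 XOR 11101 = 01101
  pos 4: 11010 XOR 11101 = 00111
  pos 6: 11100 XOR 11101 = 00001
Remainder (last 4 bits) = 0001. This is the CRC / FCS.

0001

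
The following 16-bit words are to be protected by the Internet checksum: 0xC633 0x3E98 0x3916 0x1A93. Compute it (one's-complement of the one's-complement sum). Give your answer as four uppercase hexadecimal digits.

One's-complement addition (fold any carry out of bit 15 back into bit 0):
  0xC633 + 0x3E98 = 0x104CB → wrap carry → 0x04CC
  0x04CC + 0x3916 = 0x03DE2
  0x3DE2 + 0x1A93 = 0x05875
One's-complement sum = 0x5875.
Checksum = ~0x5875 & 0xFFFF = 0xA78A.

A78A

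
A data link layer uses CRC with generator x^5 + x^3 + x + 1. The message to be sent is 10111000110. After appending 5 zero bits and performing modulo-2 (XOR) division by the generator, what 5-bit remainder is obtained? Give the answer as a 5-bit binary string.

11000

Append 5 zeros: 1011100011000000. Divide by 101011 (XOR where the leading bit is 1):
  pos 0: 101110 XOR 101011 = 000101
  pos 3: 101001 XOR 101011 = 000010
  pos 7: 101000 XOR 101011 = 000011
Remainder (last 5 bits) = 11000. This is the CRC / FCS.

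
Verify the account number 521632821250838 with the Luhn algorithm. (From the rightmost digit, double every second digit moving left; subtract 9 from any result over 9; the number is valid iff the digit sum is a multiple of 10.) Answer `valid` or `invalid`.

invalid

From the right, keep odd positions and double even positions (subtract 9 from any doubled value over 9):
  doubled (positions 2,4,...): 6 0 4 4 4 3 4 → sum 25
  kept (positions 1,3,...): 8 8 5 1 8 3 1 5 → sum 39
Total = 64.
64 mod 10 = 4, so the number is invalid.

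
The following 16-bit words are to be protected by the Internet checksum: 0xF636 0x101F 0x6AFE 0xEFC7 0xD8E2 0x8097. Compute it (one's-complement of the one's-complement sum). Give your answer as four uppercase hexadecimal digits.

One's-complement addition (fold any carry out of bit 15 back into bit 0):
  0xF636 + 0x101F = 0x10655 → wrap carry → 0x0656
  0x0656 + 0x6AFE = 0x07154
  0x7154 + 0xEFC7 = 0x1611B → wrap carry → 0x611C
  0x611C + 0xD8E2 = 0x139FE → wrap carry → 0x39FF
  0x39FF + 0x8097 = 0x0BA96
One's-complement sum = 0xBA96.
Checksum = ~0xBA96 & 0xFFFF = 0x4569.

4569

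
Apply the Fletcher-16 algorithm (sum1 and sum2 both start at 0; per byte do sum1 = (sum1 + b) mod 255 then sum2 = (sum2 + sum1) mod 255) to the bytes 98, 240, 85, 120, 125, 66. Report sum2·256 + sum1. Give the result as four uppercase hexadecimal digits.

Running sums (mod 255):
  after byte 0 (98): sum1=98, sum2=98
  after byte 1 (240): sum1=83, sum2=181
  after byte 2 (85): sum1=168, sum2=94
  after byte 3 (120): sum1=33, sum2=127
  after byte 4 (125): sum1=158, sum2=30
  after byte 5 (66): sum1=224, sum2=254
Checksum = sum2·256 + sum1 = 254·256 + 224 = 65248 = 0xFEE0.

FEE0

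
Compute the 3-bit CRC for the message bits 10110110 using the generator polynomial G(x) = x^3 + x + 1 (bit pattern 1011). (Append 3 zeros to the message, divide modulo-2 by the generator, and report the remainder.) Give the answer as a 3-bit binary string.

001

Append 3 zeros: 10110110000. Divide by 1011 (XOR where the leading bit is 1):
  pos 0: 1011 XOR 1011 = 0000
  pos 5: 1100 XOR 1011 = 0111
  pos 6: 1110 XOR 1011 = 0101
  pos 7: 1010 XOR 1011 = 0001
Remainder (last 3 bits) = 001. This is the CRC / FCS.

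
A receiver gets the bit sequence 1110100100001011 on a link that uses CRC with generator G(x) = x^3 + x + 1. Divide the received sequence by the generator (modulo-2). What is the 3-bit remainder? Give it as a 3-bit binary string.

Modulo-2 division of 1110100100001011 by 1011:
  pos 0: 1110 XOR 1011 = 0101
  pos 1: 1011 XOR 1011 = 0000
  pos 7: 1000 XOR 1011 = 0011
  pos 9: 1101 XOR 1011 = 0110
  pos 10: 1100 XOR 1011 = 0111
  pos 11: 1111 XOR 1011 = 0100
  pos 12: 1001 XOR 1011 = 0010
Remainder = 010 (nonzero — an error is detected).

010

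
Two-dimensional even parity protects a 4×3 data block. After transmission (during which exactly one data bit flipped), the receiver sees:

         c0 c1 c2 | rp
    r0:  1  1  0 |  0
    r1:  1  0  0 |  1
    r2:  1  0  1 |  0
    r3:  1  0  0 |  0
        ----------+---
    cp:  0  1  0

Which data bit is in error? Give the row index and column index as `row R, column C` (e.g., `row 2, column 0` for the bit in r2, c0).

row 3, column 2

Recompute each row's even parity and compare to rp:
  r0: data parity 0, sent rp 0 → ok
  r1: data parity 1, sent rp 1 → ok
  r2: data parity 0, sent rp 0 → ok
  r3: data parity 1, sent rp 0 → mismatch
Recompute each column's even parity and compare to cp:
  c0: data parity 0, sent cp 0 → ok
  c1: data parity 1, sent cp 1 → ok
  c2: data parity 1, sent cp 0 → mismatch
Exactly one row (r3) and one column (c2) fail → the flipped bit is at their intersection.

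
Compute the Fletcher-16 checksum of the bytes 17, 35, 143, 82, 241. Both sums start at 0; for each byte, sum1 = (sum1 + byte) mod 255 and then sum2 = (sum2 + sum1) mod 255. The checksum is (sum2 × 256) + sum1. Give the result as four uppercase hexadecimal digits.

Running sums (mod 255):
  after byte 0 (17): sum1=17, sum2=17
  after byte 1 (35): sum1=52, sum2=69
  after byte 2 (143): sum1=195, sum2=9
  after byte 3 (82): sum1=22, sum2=31
  after byte 4 (241): sum1=8, sum2=39
Checksum = sum2·256 + sum1 = 39·256 + 8 = 9992 = 0x2708.

2708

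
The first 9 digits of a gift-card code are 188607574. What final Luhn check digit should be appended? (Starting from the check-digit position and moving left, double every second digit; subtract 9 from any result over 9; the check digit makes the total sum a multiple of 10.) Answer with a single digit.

4

Partial digits right→left: 4 7 5 7 0 6 8 8 1
Double every second digit counting from the check-digit position (so the 1st, 3rd, 5th, ... of the partial from the right).
  doubled (with −9 where >9): 8 1 0 7 2 → sum 18
  kept as-is: 7 7 6 8 → sum 28
Total = 18 + 28 = 46.
Check digit = (10 − (46 mod 10)) mod 10 = 4.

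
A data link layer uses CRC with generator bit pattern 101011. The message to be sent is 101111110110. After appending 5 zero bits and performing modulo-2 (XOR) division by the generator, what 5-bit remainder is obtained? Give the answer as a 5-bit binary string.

00001

Append 5 zeros: 10111111011000000. Divide by 101011 (XOR where the leading bit is 1):
  pos 0: 101111 XOR 101011 = 000100
  pos 3: 100110 XOR 101011 = 001101
  pos 5: 110111 XOR 101011 = 011100
  pos 6: 111000 XOR 101011 = 010011
  pos 7: 100110 XOR 101011 = 001101
  pos 9: 110100 XOR 101011 = 011111
  pos 10: 111110 XOR 101011 = 010101
  pos 11: 101010 XOR 101011 = 000001
Remainder (last 5 bits) = 00001. This is the CRC / FCS.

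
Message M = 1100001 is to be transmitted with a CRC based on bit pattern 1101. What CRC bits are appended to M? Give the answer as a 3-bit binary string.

011

Append 3 zeros: 1100001000. Divide by 1101 (XOR where the leading bit is 1):
  pos 0: 1100 XOR 1101 = 0001
  pos 3: 1001 XOR 1101 = 0100
  pos 4: 1000 XOR 1101 = 0101
  pos 5: 1010 XOR 1101 = 0111
  pos 6: 1110 XOR 1101 = 0011
Remainder (last 3 bits) = 011. This is the CRC / FCS.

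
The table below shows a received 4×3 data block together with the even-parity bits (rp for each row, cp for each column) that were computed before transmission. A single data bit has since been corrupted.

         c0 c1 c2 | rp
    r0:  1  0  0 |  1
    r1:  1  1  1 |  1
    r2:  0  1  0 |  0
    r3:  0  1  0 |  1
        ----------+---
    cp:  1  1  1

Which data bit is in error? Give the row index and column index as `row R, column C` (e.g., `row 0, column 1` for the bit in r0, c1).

Recompute each row's even parity and compare to rp:
  r0: data parity 1, sent rp 1 → ok
  r1: data parity 1, sent rp 1 → ok
  r2: data parity 1, sent rp 0 → mismatch
  r3: data parity 1, sent rp 1 → ok
Recompute each column's even parity and compare to cp:
  c0: data parity 0, sent cp 1 → mismatch
  c1: data parity 1, sent cp 1 → ok
  c2: data parity 1, sent cp 1 → ok
Exactly one row (r2) and one column (c0) fail → the flipped bit is at their intersection.

row 2, column 0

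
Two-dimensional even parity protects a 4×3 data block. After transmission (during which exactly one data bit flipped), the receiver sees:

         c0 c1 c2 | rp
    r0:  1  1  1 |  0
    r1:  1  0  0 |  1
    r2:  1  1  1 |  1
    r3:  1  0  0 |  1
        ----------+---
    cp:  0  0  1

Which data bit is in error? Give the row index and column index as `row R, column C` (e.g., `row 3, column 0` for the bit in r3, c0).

row 0, column 2

Recompute each row's even parity and compare to rp:
  r0: data parity 1, sent rp 0 → mismatch
  r1: data parity 1, sent rp 1 → ok
  r2: data parity 1, sent rp 1 → ok
  r3: data parity 1, sent rp 1 → ok
Recompute each column's even parity and compare to cp:
  c0: data parity 0, sent cp 0 → ok
  c1: data parity 0, sent cp 0 → ok
  c2: data parity 0, sent cp 1 → mismatch
Exactly one row (r0) and one column (c2) fail → the flipped bit is at their intersection.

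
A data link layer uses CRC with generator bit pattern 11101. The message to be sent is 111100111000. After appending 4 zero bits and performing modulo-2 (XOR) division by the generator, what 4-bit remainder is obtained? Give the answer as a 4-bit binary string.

1101

Append 4 zeros: 1111001110000000. Divide by 11101 (XOR where the leading bit is 1):
  pos 0: 11110 XOR 11101 = 00011
  pos 3: 11011 XOR 11101 = 00110
  pos 5: 11010 XOR 11101 = 00111
  pos 7: 11100 XOR 11101 = 00001
  pos 11: 10000 XOR 11101 = 01101
Remainder (last 4 bits) = 1101. This is the CRC / FCS.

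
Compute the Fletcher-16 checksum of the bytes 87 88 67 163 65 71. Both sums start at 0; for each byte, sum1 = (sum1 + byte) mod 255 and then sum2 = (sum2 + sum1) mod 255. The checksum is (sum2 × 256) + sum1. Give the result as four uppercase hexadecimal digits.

871F

Running sums (mod 255):
  after byte 0 (87): sum1=87, sum2=87
  after byte 1 (88): sum1=175, sum2=7
  after byte 2 (67): sum1=242, sum2=249
  after byte 3 (163): sum1=150, sum2=144
  after byte 4 (65): sum1=215, sum2=104
  after byte 5 (71): sum1=31, sum2=135
Checksum = sum2·256 + sum1 = 135·256 + 31 = 34591 = 0x871F.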